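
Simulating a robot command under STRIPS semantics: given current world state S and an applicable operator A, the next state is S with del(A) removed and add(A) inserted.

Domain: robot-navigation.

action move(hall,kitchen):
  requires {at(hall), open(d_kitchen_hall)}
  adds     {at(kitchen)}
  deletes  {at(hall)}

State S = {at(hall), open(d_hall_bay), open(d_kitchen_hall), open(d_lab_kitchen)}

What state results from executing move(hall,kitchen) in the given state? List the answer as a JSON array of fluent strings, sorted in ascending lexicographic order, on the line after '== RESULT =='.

Progress:
  pre ⊆ S: {at(hall), open(d_kitchen_hall)} ⊆ S  — applicable
  S \ del = {open(d_hall_bay), open(d_kitchen_hall), open(d_lab_kitchen)}
  ∪ add   = {at(kitchen), open(d_hall_bay), open(d_kitchen_hall), open(d_lab_kitchen)}

== RESULT ==
["at(kitchen)", "open(d_hall_bay)", "open(d_kitchen_hall)", "open(d_lab_kitchen)"]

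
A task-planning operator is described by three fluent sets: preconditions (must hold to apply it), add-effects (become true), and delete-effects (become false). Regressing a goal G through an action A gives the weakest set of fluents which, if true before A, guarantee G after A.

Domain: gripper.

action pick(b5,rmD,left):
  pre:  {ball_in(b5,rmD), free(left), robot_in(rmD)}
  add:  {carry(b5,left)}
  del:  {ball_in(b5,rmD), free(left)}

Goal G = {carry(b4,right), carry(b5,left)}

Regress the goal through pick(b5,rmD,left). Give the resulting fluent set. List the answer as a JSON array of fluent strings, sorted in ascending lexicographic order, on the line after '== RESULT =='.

Compute (G \ add) ∪ pre:
  G ∩ del = {}  (empty — regression defined)
  G \ add = {carry(b4,right), carry(b5,left)} \ {carry(b5,left)} = {carry(b4,right)}
  ∪ pre   = {carry(b4,right)} ∪ {ball_in(b5,rmD), free(left), robot_in(rmD)}
          = {ball_in(b5,rmD), carry(b4,right), free(left), robot_in(rmD)}

== RESULT ==
["ball_in(b5,rmD)", "carry(b4,right)", "free(left)", "robot_in(rmD)"]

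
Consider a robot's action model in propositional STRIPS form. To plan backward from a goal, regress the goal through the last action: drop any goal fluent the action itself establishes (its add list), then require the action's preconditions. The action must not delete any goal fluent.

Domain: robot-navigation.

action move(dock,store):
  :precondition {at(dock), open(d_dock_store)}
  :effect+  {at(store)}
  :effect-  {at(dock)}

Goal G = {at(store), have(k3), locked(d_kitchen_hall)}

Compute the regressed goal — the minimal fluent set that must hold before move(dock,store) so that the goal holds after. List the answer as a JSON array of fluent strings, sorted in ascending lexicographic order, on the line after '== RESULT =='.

Compute (G \ add) ∪ pre:
  G ∩ del = {}  (empty — regression defined)
  G \ add = {at(store), have(k3), locked(d_kitchen_hall)} \ {at(store)} = {have(k3), locked(d_kitchen_hall)}
  ∪ pre   = {have(k3), locked(d_kitchen_hall)} ∪ {at(dock), open(d_dock_store)}
          = {at(dock), have(k3), locked(d_kitchen_hall), open(d_dock_store)}

== RESULT ==
["at(dock)", "have(k3)", "locked(d_kitchen_hall)", "open(d_dock_store)"]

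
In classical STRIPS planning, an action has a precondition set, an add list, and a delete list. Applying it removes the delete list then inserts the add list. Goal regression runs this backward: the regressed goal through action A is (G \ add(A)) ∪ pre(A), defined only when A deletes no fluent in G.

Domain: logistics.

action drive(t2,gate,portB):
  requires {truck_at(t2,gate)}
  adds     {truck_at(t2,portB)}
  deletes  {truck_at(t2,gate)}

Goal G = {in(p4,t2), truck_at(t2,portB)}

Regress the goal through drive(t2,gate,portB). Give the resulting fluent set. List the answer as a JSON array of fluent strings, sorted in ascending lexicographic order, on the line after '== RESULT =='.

Regress:
  G ∩ del = {}  (empty — regression defined)
  G \ add = {in(p4,t2), truck_at(t2,portB)} \ {truck_at(t2,portB)} = {in(p4,t2)}
  ∪ pre   = {in(p4,t2)} ∪ {truck_at(t2,gate)}
          = {in(p4,t2), truck_at(t2,gate)}

== RESULT ==
["in(p4,t2)", "truck_at(t2,gate)"]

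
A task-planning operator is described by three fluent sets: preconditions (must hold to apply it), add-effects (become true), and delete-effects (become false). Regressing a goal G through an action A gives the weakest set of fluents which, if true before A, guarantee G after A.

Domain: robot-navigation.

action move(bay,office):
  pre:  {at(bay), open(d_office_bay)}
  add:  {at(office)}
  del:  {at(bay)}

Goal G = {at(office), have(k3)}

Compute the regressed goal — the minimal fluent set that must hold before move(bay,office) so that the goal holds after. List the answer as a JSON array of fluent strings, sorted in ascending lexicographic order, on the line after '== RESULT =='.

Compute (G \ add) ∪ pre:
  G ∩ del = {}  (empty — regression defined)
  G \ add = {at(office), have(k3)} \ {at(office)} = {have(k3)}
  ∪ pre   = {have(k3)} ∪ {at(bay), open(d_office_bay)}
          = {at(bay), have(k3), open(d_office_bay)}

== RESULT ==
["at(bay)", "have(k3)", "open(d_office_bay)"]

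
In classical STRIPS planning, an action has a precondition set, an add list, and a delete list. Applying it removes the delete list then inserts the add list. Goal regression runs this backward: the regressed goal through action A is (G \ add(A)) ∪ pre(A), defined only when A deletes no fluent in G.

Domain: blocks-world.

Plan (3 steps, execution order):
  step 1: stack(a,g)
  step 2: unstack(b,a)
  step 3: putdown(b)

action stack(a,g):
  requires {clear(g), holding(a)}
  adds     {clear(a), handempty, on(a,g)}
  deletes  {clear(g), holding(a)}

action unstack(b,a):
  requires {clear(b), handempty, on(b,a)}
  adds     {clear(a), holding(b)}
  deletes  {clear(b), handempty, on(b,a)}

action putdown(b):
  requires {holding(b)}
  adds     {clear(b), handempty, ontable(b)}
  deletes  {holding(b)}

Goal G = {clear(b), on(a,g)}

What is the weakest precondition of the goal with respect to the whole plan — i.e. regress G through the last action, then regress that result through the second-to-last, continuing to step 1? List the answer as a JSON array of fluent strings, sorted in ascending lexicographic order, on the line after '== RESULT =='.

Work backward from the goal:
  through step 3 (putdown(b)): drop {clear(b)}, keep {on(a,g)}, require {holding(b)}
    → {holding(b), on(a,g)}
  through step 2 (unstack(b,a)): drop {holding(b)}, keep {on(a,g)}, require {clear(b), handempty, on(b,a)}
    → {clear(b), handempty, on(a,g), on(b,a)}
  through step 1 (stack(a,g)): drop {handempty, on(a,g)}, keep {clear(b), on(b,a)}, require {clear(g), holding(a)}
    → {clear(b), clear(g), holding(a), on(b,a)}

== RESULT ==
["clear(b)", "clear(g)", "holding(a)", "on(b,a)"]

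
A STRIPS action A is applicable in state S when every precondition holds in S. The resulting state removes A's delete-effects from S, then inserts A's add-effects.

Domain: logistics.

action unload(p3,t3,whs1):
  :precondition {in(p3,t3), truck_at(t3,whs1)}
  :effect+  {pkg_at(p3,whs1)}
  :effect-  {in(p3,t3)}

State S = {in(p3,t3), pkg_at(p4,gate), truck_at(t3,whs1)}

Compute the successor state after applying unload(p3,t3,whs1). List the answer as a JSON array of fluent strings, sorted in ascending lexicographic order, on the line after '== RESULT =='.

Progress:
  pre ⊆ S: {in(p3,t3), truck_at(t3,whs1)} ⊆ S  — applicable
  S \ del = {pkg_at(p4,gate), truck_at(t3,whs1)}
  ∪ add   = {pkg_at(p3,whs1), pkg_at(p4,gate), truck_at(t3,whs1)}

== RESULT ==
["pkg_at(p3,whs1)", "pkg_at(p4,gate)", "truck_at(t3,whs1)"]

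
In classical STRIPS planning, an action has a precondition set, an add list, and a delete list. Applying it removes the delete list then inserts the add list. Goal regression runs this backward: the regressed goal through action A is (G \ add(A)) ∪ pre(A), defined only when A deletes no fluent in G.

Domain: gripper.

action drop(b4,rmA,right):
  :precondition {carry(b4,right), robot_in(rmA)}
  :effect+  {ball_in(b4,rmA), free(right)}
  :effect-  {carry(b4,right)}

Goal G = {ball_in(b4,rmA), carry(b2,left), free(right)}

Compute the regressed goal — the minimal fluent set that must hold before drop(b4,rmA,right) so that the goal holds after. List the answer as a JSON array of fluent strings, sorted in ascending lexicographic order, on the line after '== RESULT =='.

Regress:
  G ∩ del = {}  (empty — regression defined)
  G \ add = {ball_in(b4,rmA), carry(b2,left), free(right)} \ {ball_in(b4,rmA), free(right)} = {carry(b2,left)}
  ∪ pre   = {carry(b2,left)} ∪ {carry(b4,right), robot_in(rmA)}
          = {carry(b2,left), carry(b4,right), robot_in(rmA)}

== RESULT ==
["carry(b2,left)", "carry(b4,right)", "robot_in(rmA)"]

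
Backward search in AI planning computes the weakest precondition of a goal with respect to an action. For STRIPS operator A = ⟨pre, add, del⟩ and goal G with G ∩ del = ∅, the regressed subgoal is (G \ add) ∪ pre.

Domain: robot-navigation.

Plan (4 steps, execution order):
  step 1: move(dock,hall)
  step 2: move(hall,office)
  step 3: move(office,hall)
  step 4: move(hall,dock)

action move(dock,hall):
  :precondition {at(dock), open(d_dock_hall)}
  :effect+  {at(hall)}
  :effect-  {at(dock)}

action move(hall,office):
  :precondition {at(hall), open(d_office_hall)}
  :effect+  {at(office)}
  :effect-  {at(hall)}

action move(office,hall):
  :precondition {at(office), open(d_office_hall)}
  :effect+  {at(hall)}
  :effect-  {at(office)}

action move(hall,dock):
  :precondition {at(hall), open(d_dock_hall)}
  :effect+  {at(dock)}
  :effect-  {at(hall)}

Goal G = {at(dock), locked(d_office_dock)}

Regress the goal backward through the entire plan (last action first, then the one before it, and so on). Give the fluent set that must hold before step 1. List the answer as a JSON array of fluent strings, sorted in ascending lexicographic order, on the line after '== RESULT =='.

Work backward from the goal:
  through step 4 (move(hall,dock)): drop {at(dock)}, keep {locked(d_office_dock)}, require {at(hall), open(d_dock_hall)}
    → {at(hall), locked(d_office_dock), open(d_dock_hall)}
  through step 3 (move(office,hall)): drop {at(hall)}, keep {locked(d_office_dock), open(d_dock_hall)}, require {at(office), open(d_office_hall)}
    → {at(office), locked(d_office_dock), open(d_dock_hall), open(d_office_hall)}
  through step 2 (move(hall,office)): drop {at(office)}, keep {locked(d_office_dock), open(d_dock_hall), open(d_office_hall)}, require {at(hall), open(d_office_hall)}
    → {at(hall), locked(d_office_dock), open(d_dock_hall), open(d_office_hall)}
  through step 1 (move(dock,hall)): drop {at(hall)}, keep {locked(d_office_dock), open(d_dock_hall), open(d_office_hall)}, require {at(dock), open(d_dock_hall)}
    → {at(dock), locked(d_office_dock), open(d_dock_hall), open(d_office_hall)}

== RESULT ==
["at(dock)", "locked(d_office_dock)", "open(d_dock_hall)", "open(d_office_hall)"]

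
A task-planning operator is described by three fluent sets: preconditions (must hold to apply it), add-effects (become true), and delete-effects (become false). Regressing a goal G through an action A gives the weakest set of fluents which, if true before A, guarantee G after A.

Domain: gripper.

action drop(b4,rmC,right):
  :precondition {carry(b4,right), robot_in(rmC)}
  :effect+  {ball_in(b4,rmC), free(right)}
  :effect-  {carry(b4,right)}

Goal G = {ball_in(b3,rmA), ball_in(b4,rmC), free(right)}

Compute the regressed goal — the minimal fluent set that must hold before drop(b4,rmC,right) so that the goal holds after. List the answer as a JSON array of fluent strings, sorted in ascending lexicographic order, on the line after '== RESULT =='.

Compute (G \ add) ∪ pre:
  G ∩ del = {}  (empty — regression defined)
  G \ add = {ball_in(b3,rmA), ball_in(b4,rmC), free(right)} \ {ball_in(b4,rmC), free(right)} = {ball_in(b3,rmA)}
  ∪ pre   = {ball_in(b3,rmA)} ∪ {carry(b4,right), robot_in(rmC)}
          = {ball_in(b3,rmA), carry(b4,right), robot_in(rmC)}

== RESULT ==
["ball_in(b3,rmA)", "carry(b4,right)", "robot_in(rmC)"]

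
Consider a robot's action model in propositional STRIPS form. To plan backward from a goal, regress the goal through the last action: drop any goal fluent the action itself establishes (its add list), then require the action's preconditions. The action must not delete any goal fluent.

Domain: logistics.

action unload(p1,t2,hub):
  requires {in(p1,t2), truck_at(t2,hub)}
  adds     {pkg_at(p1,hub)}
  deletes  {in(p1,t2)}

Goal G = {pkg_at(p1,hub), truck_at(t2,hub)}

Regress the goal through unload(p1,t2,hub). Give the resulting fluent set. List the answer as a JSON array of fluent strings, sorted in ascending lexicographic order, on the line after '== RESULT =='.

Compute (G \ add) ∪ pre:
  G ∩ del = {}  (empty — regression defined)
  G \ add = {pkg_at(p1,hub), truck_at(t2,hub)} \ {pkg_at(p1,hub)} = {truck_at(t2,hub)}
  ∪ pre   = {truck_at(t2,hub)} ∪ {in(p1,t2), truck_at(t2,hub)}
          = {in(p1,t2), truck_at(t2,hub)}

== RESULT ==
["in(p1,t2)", "truck_at(t2,hub)"]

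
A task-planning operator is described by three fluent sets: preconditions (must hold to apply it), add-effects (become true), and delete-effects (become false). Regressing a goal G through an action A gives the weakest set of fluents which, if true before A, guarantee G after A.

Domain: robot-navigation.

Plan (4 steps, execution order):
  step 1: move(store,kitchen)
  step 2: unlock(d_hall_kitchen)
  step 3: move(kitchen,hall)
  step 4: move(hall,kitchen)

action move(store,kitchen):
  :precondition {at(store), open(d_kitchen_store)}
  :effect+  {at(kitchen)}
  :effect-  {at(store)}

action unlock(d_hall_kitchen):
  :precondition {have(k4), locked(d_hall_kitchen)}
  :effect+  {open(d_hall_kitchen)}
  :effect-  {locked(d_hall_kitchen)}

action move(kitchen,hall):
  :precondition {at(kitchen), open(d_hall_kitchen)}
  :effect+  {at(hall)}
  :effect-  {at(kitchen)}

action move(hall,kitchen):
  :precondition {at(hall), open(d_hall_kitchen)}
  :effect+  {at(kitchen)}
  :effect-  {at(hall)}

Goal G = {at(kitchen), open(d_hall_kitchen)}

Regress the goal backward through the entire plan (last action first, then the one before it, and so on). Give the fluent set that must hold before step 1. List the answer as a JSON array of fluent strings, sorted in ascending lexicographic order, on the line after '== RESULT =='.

Work backward from the goal:
  through step 4 (move(hall,kitchen)): drop {at(kitchen)}, keep {open(d_hall_kitchen)}, require {at(hall), open(d_hall_kitchen)}
    → {at(hall), open(d_hall_kitchen)}
  through step 3 (move(kitchen,hall)): drop {at(hall)}, keep {open(d_hall_kitchen)}, require {at(kitchen), open(d_hall_kitchen)}
    → {at(kitchen), open(d_hall_kitchen)}
  through step 2 (unlock(d_hall_kitchen)): drop {open(d_hall_kitchen)}, keep {at(kitchen)}, require {have(k4), locked(d_hall_kitchen)}
    → {at(kitchen), have(k4), locked(d_hall_kitchen)}
  through step 1 (move(store,kitchen)): drop {at(kitchen)}, keep {have(k4), locked(d_hall_kitchen)}, require {at(store), open(d_kitchen_store)}
    → {at(store), have(k4), locked(d_hall_kitchen), open(d_kitchen_store)}

== RESULT ==
["at(store)", "have(k4)", "locked(d_hall_kitchen)", "open(d_kitchen_store)"]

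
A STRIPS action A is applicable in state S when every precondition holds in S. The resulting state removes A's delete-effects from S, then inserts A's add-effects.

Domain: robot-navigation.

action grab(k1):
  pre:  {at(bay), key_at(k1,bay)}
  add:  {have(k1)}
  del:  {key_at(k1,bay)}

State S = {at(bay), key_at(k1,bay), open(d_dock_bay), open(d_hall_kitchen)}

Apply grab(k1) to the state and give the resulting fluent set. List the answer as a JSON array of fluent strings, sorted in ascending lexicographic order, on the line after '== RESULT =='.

Progress:
  pre ⊆ S: {at(bay), key_at(k1,bay)} ⊆ S  — applicable
  S \ del = {at(bay), open(d_dock_bay), open(d_hall_kitchen)}
  ∪ add   = {at(bay), have(k1), open(d_dock_bay), open(d_hall_kitchen)}

== RESULT ==
["at(bay)", "have(k1)", "open(d_dock_bay)", "open(d_hall_kitchen)"]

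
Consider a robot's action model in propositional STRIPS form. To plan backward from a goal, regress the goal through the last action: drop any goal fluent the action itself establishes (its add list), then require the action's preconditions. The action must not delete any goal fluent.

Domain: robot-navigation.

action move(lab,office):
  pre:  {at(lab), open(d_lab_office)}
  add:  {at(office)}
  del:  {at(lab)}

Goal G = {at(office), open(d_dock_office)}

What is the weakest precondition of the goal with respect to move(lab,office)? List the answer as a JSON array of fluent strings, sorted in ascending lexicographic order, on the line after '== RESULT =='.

Compute (G \ add) ∪ pre:
  G ∩ del = {}  (empty — regression defined)
  G \ add = {at(office), open(d_dock_office)} \ {at(office)} = {open(d_dock_office)}
  ∪ pre   = {open(d_dock_office)} ∪ {at(lab), open(d_lab_office)}
          = {at(lab), open(d_dock_office), open(d_lab_office)}

== RESULT ==
["at(lab)", "open(d_dock_office)", "open(d_lab_office)"]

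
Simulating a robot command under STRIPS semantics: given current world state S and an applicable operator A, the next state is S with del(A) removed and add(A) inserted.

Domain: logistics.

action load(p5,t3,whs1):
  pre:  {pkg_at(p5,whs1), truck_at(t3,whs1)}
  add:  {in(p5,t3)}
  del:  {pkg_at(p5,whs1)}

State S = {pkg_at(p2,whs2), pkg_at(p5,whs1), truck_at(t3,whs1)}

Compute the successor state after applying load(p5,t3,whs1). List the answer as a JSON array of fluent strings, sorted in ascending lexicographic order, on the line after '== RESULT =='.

Compute (S \ del) ∪ add:
  pre ⊆ S: {pkg_at(p5,whs1), truck_at(t3,whs1)} ⊆ S  — applicable
  S \ del = {pkg_at(p2,whs2), truck_at(t3,whs1)}
  ∪ add   = {in(p5,t3), pkg_at(p2,whs2), truck_at(t3,whs1)}

== RESULT ==
["in(p5,t3)", "pkg_at(p2,whs2)", "truck_at(t3,whs1)"]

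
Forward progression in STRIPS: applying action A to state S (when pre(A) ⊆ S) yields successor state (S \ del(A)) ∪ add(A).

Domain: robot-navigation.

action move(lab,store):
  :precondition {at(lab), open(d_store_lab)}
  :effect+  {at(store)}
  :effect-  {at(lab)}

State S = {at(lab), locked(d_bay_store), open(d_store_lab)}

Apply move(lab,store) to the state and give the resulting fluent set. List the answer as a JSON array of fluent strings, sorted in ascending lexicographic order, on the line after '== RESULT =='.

Compute (S \ del) ∪ add:
  pre ⊆ S: {at(lab), open(d_store_lab)} ⊆ S  — applicable
  S \ del = {locked(d_bay_store), open(d_store_lab)}
  ∪ add   = {at(store), locked(d_bay_store), open(d_store_lab)}

== RESULT ==
["at(store)", "locked(d_bay_store)", "open(d_store_lab)"]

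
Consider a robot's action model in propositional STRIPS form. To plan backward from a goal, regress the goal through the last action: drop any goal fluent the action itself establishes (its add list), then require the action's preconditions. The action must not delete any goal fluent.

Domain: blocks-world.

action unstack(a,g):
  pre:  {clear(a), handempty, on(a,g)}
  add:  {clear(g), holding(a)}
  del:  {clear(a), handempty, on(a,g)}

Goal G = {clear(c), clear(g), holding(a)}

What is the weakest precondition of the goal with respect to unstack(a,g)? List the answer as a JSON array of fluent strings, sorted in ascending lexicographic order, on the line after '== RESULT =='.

Compute (G \ add) ∪ pre:
  G ∩ del = {}  (empty — regression defined)
  G \ add = {clear(c), clear(g), holding(a)} \ {clear(g), holding(a)} = {clear(c)}
  ∪ pre   = {clear(c)} ∪ {clear(a), handempty, on(a,g)}
          = {clear(a), clear(c), handempty, on(a,g)}

== RESULT ==
["clear(a)", "clear(c)", "handempty", "on(a,g)"]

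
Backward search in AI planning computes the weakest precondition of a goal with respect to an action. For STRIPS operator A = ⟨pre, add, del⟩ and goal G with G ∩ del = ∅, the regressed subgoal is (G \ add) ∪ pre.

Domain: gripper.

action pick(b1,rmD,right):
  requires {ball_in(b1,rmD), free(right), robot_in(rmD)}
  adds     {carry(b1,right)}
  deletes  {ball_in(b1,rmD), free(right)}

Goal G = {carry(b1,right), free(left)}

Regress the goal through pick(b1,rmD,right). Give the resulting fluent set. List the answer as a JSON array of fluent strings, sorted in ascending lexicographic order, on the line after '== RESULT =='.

Compute (G \ add) ∪ pre:
  G ∩ del = {}  (empty — regression defined)
  G \ add = {carry(b1,right), free(left)} \ {carry(b1,right)} = {free(left)}
  ∪ pre   = {free(left)} ∪ {ball_in(b1,rmD), free(right), robot_in(rmD)}
          = {ball_in(b1,rmD), free(left), free(right), robot_in(rmD)}

== RESULT ==
["ball_in(b1,rmD)", "free(left)", "free(right)", "robot_in(rmD)"]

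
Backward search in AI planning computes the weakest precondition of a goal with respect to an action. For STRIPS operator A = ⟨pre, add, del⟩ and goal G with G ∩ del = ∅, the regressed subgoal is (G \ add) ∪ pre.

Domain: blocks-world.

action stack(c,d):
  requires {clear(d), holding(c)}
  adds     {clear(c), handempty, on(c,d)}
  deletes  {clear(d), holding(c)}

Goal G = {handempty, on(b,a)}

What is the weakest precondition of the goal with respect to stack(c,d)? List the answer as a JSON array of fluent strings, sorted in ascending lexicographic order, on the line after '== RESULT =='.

Compute (G \ add) ∪ pre:
  G ∩ del = {}  (empty — regression defined)
  G \ add = {handempty, on(b,a)} \ {clear(c), handempty, on(c,d)} = {on(b,a)}
  ∪ pre   = {on(b,a)} ∪ {clear(d), holding(c)}
          = {clear(d), holding(c), on(b,a)}

== RESULT ==
["clear(d)", "holding(c)", "on(b,a)"]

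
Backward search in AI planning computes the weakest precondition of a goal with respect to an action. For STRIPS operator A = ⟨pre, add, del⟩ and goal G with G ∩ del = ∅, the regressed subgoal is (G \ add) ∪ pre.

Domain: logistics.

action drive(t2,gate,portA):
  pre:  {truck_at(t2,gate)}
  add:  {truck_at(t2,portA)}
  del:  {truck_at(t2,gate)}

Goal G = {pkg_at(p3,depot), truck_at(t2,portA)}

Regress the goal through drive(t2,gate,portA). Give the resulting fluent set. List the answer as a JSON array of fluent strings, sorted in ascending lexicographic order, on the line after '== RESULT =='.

Compute (G \ add) ∪ pre:
  G ∩ del = {}  (empty — regression defined)
  G \ add = {pkg_at(p3,depot), truck_at(t2,portA)} \ {truck_at(t2,portA)} = {pkg_at(p3,depot)}
  ∪ pre   = {pkg_at(p3,depot)} ∪ {truck_at(t2,gate)}
          = {pkg_at(p3,depot), truck_at(t2,gate)}

== RESULT ==
["pkg_at(p3,depot)", "truck_at(t2,gate)"]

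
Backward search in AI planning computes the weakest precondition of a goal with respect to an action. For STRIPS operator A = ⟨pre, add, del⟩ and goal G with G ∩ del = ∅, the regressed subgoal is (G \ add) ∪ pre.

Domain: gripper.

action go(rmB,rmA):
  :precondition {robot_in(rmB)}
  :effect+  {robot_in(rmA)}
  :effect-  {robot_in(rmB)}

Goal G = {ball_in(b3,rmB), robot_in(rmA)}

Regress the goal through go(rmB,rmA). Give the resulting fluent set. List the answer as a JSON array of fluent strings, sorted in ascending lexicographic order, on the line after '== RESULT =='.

Compute (G \ add) ∪ pre:
  G ∩ del = {}  (empty — regression defined)
  G \ add = {ball_in(b3,rmB), robot_in(rmA)} \ {robot_in(rmA)} = {ball_in(b3,rmB)}
  ∪ pre   = {ball_in(b3,rmB)} ∪ {robot_in(rmB)}
          = {ball_in(b3,rmB), robot_in(rmB)}

== RESULT ==
["ball_in(b3,rmB)", "robot_in(rmB)"]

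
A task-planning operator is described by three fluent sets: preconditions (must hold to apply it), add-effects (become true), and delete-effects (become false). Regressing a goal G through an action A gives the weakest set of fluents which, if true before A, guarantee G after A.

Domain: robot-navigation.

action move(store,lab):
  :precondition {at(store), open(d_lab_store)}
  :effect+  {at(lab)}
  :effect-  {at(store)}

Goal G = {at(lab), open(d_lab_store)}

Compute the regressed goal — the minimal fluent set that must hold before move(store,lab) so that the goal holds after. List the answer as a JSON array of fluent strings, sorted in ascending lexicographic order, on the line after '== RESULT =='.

Regress:
  G ∩ del = {}  (empty — regression defined)
  G \ add = {at(lab), open(d_lab_store)} \ {at(lab)} = {open(d_lab_store)}
  ∪ pre   = {open(d_lab_store)} ∪ {at(store), open(d_lab_store)}
          = {at(store), open(d_lab_store)}

== RESULT ==
["at(store)", "open(d_lab_store)"]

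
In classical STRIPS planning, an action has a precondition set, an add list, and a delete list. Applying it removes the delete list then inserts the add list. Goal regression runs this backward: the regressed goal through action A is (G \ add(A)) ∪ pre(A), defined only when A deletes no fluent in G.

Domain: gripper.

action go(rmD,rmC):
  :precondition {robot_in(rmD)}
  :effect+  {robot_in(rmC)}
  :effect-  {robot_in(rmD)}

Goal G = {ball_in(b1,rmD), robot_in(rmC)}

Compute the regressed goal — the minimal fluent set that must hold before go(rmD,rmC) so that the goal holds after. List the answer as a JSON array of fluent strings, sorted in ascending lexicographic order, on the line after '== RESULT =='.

Regress:
  G ∩ del = {}  (empty — regression defined)
  G \ add = {ball_in(b1,rmD), robot_in(rmC)} \ {robot_in(rmC)} = {ball_in(b1,rmD)}
  ∪ pre   = {ball_in(b1,rmD)} ∪ {robot_in(rmD)}
          = {ball_in(b1,rmD), robot_in(rmD)}

== RESULT ==
["ball_in(b1,rmD)", "robot_in(rmD)"]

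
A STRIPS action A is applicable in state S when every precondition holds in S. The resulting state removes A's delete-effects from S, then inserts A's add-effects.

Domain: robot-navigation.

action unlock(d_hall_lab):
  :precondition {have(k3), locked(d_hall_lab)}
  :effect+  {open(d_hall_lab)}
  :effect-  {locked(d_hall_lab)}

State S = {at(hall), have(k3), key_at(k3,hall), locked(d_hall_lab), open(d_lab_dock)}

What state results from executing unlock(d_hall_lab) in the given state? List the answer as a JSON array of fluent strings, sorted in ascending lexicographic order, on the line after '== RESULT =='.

Progress:
  pre ⊆ S: {have(k3), locked(d_hall_lab)} ⊆ S  — applicable
  S \ del = {at(hall), have(k3), key_at(k3,hall), open(d_lab_dock)}
  ∪ add   = {at(hall), have(k3), key_at(k3,hall), open(d_hall_lab), open(d_lab_dock)}

== RESULT ==
["at(hall)", "have(k3)", "key_at(k3,hall)", "open(d_hall_lab)", "open(d_lab_dock)"]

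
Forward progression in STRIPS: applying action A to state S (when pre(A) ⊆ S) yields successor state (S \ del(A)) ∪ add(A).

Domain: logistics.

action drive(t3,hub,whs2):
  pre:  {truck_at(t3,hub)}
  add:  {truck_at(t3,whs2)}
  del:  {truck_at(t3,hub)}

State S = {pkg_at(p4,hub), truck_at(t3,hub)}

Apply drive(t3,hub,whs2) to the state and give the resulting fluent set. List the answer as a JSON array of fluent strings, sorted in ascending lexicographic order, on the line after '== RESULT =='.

Progress:
  pre ⊆ S: {truck_at(t3,hub)} ⊆ S  — applicable
  S \ del = {pkg_at(p4,hub)}
  ∪ add   = {pkg_at(p4,hub), truck_at(t3,whs2)}

== RESULT ==
["pkg_at(p4,hub)", "truck_at(t3,whs2)"]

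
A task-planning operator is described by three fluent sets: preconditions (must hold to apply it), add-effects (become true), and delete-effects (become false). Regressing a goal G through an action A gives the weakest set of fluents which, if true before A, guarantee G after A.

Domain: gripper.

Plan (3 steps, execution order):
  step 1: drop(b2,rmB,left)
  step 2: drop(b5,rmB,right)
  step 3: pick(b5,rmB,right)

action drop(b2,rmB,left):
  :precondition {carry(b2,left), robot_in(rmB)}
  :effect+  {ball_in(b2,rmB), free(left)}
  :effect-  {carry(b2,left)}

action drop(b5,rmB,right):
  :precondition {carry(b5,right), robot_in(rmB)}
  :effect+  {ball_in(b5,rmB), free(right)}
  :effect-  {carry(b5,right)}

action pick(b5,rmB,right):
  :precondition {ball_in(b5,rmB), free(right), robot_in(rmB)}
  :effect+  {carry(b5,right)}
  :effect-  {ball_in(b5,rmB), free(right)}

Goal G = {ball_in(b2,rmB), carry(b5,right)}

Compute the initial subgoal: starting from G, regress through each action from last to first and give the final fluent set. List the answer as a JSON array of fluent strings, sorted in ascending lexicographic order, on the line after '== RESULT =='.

Work backward from the goal:
  through step 3 (pick(b5,rmB,right)): drop {carry(b5,right)}, keep {ball_in(b2,rmB)}, require {ball_in(b5,rmB), free(right), robot_in(rmB)}
    → {ball_in(b2,rmB), ball_in(b5,rmB), free(right), robot_in(rmB)}
  through step 2 (drop(b5,rmB,right)): drop {ball_in(b5,rmB), free(right)}, keep {ball_in(b2,rmB), robot_in(rmB)}, require {carry(b5,right), robot_in(rmB)}
    → {ball_in(b2,rmB), carry(b5,right), robot_in(rmB)}
  through step 1 (drop(b2,rmB,left)): drop {ball_in(b2,rmB)}, keep {carry(b5,right), robot_in(rmB)}, require {carry(b2,left), robot_in(rmB)}
    → {carry(b2,left), carry(b5,right), robot_in(rmB)}

== RESULT ==
["carry(b2,left)", "carry(b5,right)", "robot_in(rmB)"]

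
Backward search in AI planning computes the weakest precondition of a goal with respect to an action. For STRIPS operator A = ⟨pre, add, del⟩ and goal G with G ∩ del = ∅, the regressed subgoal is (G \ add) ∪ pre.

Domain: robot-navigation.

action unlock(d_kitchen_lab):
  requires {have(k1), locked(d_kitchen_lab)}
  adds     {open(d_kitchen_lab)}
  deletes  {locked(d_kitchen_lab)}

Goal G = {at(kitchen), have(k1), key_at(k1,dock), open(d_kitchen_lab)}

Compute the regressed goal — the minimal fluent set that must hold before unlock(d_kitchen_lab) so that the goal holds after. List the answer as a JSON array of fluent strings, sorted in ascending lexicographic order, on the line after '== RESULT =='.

Compute (G \ add) ∪ pre:
  G ∩ del = {}  (empty — regression defined)
  G \ add = {at(kitchen), have(k1), key_at(k1,dock), open(d_kitchen_lab)} \ {open(d_kitchen_lab)} = {at(kitchen), have(k1), key_at(k1,dock)}
  ∪ pre   = {at(kitchen), have(k1), key_at(k1,dock)} ∪ {have(k1), locked(d_kitchen_lab)}
          = {at(kitchen), have(k1), key_at(k1,dock), locked(d_kitchen_lab)}

== RESULT ==
["at(kitchen)", "have(k1)", "key_at(k1,dock)", "locked(d_kitchen_lab)"]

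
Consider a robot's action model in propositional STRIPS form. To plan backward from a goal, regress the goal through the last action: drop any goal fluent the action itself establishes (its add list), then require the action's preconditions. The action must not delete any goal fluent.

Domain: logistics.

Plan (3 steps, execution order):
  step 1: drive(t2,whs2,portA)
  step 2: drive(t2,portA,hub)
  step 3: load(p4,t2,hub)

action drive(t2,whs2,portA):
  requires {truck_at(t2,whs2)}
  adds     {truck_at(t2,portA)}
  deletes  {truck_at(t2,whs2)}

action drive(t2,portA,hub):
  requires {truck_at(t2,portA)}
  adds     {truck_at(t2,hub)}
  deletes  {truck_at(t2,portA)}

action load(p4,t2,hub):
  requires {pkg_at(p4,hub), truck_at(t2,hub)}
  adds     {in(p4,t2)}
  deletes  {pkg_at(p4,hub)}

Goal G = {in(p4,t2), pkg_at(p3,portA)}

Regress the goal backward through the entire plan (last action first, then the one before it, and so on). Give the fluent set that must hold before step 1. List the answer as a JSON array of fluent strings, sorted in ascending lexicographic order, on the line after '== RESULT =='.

Work backward from the goal:
  through step 3 (load(p4,t2,hub)): drop {in(p4,t2)}, keep {pkg_at(p3,portA)}, require {pkg_at(p4,hub), truck_at(t2,hub)}
    → {pkg_at(p3,portA), pkg_at(p4,hub), truck_at(t2,hub)}
  through step 2 (drive(t2,portA,hub)): drop {truck_at(t2,hub)}, keep {pkg_at(p3,portA), pkg_at(p4,hub)}, require {truck_at(t2,portA)}
    → {pkg_at(p3,portA), pkg_at(p4,hub), truck_at(t2,portA)}
  through step 1 (drive(t2,whs2,portA)): drop {truck_at(t2,portA)}, keep {pkg_at(p3,portA), pkg_at(p4,hub)}, require {truck_at(t2,whs2)}
    → {pkg_at(p3,portA), pkg_at(p4,hub), truck_at(t2,whs2)}

== RESULT ==
["pkg_at(p3,portA)", "pkg_at(p4,hub)", "truck_at(t2,whs2)"]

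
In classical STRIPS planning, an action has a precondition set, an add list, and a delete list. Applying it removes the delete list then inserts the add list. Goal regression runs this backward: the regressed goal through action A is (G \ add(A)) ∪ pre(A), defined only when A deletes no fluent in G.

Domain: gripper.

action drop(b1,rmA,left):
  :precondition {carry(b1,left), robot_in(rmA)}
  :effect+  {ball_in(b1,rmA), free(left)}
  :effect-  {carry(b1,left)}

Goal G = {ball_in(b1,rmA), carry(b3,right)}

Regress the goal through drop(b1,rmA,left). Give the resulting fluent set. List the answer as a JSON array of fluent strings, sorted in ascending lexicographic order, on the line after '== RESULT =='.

Compute (G \ add) ∪ pre:
  G ∩ del = {}  (empty — regression defined)
  G \ add = {ball_in(b1,rmA), carry(b3,right)} \ {ball_in(b1,rmA), free(left)} = {carry(b3,right)}
  ∪ pre   = {carry(b3,right)} ∪ {carry(b1,left), robot_in(rmA)}
          = {carry(b1,left), carry(b3,right), robot_in(rmA)}

== RESULT ==
["carry(b1,left)", "carry(b3,right)", "robot_in(rmA)"]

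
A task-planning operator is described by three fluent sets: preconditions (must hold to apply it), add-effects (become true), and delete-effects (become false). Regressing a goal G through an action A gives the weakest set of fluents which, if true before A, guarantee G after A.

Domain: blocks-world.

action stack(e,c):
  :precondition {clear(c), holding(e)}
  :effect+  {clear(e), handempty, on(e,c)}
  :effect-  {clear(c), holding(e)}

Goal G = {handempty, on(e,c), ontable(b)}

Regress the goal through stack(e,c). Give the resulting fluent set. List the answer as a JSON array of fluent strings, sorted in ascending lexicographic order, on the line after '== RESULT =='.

Regress:
  G ∩ del = {}  (empty — regression defined)
  G \ add = {handempty, on(e,c), ontable(b)} \ {clear(e), handempty, on(e,c)} = {ontable(b)}
  ∪ pre   = {ontable(b)} ∪ {clear(c), holding(e)}
          = {clear(c), holding(e), ontable(b)}

== RESULT ==
["clear(c)", "holding(e)", "ontable(b)"]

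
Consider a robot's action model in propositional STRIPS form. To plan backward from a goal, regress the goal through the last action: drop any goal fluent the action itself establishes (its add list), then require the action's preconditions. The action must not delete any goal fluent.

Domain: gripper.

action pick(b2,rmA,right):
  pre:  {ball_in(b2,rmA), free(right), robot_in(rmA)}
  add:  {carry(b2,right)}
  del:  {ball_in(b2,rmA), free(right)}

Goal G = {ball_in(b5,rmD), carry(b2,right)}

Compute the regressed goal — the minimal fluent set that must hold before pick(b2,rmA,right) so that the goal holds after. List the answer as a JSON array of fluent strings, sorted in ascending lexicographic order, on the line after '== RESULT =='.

Regress:
  G ∩ del = {}  (empty — regression defined)
  G \ add = {ball_in(b5,rmD), carry(b2,right)} \ {carry(b2,right)} = {ball_in(b5,rmD)}
  ∪ pre   = {ball_in(b5,rmD)} ∪ {ball_in(b2,rmA), free(right), robot_in(rmA)}
          = {ball_in(b2,rmA), ball_in(b5,rmD), free(right), robot_in(rmA)}

== RESULT ==
["ball_in(b2,rmA)", "ball_in(b5,rmD)", "free(right)", "robot_in(rmA)"]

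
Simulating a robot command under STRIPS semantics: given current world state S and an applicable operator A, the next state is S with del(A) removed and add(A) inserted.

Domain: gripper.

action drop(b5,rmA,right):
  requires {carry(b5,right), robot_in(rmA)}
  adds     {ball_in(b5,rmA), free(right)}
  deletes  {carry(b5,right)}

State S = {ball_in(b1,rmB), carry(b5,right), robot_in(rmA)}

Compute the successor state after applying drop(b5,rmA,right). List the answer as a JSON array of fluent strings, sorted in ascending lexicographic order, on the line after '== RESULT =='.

Compute (S \ del) ∪ add:
  pre ⊆ S: {carry(b5,right), robot_in(rmA)} ⊆ S  — applicable
  S \ del = {ball_in(b1,rmB), robot_in(rmA)}
  ∪ add   = {ball_in(b1,rmB), ball_in(b5,rmA), free(right), robot_in(rmA)}

== RESULT ==
["ball_in(b1,rmB)", "ball_in(b5,rmA)", "free(right)", "robot_in(rmA)"]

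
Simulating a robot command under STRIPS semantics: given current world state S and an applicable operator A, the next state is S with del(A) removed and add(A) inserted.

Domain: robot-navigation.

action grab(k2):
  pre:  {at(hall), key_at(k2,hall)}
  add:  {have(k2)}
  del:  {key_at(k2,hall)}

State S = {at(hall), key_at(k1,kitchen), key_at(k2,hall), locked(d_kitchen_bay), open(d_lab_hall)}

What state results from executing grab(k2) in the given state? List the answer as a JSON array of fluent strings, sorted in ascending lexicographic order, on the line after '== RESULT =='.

Progress:
  pre ⊆ S: {at(hall), key_at(k2,hall)} ⊆ S  — applicable
  S \ del = {at(hall), key_at(k1,kitchen), locked(d_kitchen_bay), open(d_lab_hall)}
  ∪ add   = {at(hall), have(k2), key_at(k1,kitchen), locked(d_kitchen_bay), open(d_lab_hall)}

== RESULT ==
["at(hall)", "have(k2)", "key_at(k1,kitchen)", "locked(d_kitchen_bay)", "open(d_lab_hall)"]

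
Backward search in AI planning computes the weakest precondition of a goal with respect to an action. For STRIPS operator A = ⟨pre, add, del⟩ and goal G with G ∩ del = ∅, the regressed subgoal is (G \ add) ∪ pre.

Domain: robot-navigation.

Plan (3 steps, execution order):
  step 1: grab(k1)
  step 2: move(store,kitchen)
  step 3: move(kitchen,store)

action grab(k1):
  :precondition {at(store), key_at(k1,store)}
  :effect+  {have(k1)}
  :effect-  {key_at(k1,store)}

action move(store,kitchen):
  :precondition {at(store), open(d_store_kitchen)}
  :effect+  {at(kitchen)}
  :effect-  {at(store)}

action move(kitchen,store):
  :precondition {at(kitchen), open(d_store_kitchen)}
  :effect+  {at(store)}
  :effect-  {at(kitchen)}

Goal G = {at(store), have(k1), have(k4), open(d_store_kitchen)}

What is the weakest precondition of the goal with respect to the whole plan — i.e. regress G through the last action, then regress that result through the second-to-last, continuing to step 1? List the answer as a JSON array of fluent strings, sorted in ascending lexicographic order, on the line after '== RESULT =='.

Work backward from the goal:
  through step 3 (move(kitchen,store)): drop {at(store)}, keep {have(k1), have(k4), open(d_store_kitchen)}, require {at(kitchen), open(d_store_kitchen)}
    → {at(kitchen), have(k1), have(k4), open(d_store_kitchen)}
  through step 2 (move(store,kitchen)): drop {at(kitchen)}, keep {have(k1), have(k4), open(d_store_kitchen)}, require {at(store), open(d_store_kitchen)}
    → {at(store), have(k1), have(k4), open(d_store_kitchen)}
  through step 1 (grab(k1)): drop {have(k1)}, keep {at(store), have(k4), open(d_store_kitchen)}, require {at(store), key_at(k1,store)}
    → {at(store), have(k4), key_at(k1,store), open(d_store_kitchen)}

== RESULT ==
["at(store)", "have(k4)", "key_at(k1,store)", "open(d_store_kitchen)"]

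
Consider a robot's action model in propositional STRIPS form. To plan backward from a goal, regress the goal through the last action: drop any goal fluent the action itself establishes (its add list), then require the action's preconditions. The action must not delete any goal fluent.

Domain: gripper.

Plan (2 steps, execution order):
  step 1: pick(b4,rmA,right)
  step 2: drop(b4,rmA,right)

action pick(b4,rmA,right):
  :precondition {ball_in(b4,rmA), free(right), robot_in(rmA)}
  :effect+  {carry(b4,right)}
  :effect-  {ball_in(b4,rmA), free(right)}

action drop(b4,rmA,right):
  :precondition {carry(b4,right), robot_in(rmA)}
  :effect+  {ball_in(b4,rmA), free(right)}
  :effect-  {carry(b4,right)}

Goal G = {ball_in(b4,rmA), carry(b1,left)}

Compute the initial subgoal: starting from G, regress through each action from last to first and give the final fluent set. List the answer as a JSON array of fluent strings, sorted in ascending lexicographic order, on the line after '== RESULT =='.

Work backward from the goal:
  through step 2 (drop(b4,rmA,right)): drop {ball_in(b4,rmA)}, keep {carry(b1,left)}, require {carry(b4,right), robot_in(rmA)}
    → {carry(b1,left), carry(b4,right), robot_in(rmA)}
  through step 1 (pick(b4,rmA,right)): drop {carry(b4,right)}, keep {carry(b1,left), robot_in(rmA)}, require {ball_in(b4,rmA), free(right), robot_in(rmA)}
    → {ball_in(b4,rmA), carry(b1,left), free(right), robot_in(rmA)}

== RESULT ==
["ball_in(b4,rmA)", "carry(b1,left)", "free(right)", "robot_in(rmA)"]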